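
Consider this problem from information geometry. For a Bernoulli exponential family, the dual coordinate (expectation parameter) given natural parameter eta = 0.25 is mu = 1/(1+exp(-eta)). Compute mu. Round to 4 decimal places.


Dual coordinate (expectation parameter) for Bernoulli:
mu = 1/(1+exp(-eta)).
eta = 0.25.
exp(-eta) = exp(-0.25) = 0.778801.
mu = 1/(1+0.778801) = 0.5622

0.5622


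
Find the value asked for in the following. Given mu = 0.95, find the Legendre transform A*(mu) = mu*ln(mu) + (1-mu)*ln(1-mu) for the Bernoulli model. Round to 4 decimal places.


Legendre transform for Bernoulli:
A*(mu) = mu*log(mu) + (1-mu)*log(1-mu).
mu = 0.95, 1-mu = 0.05.
mu*log(mu) = 0.95*log(0.95) = -0.048729.
(1-mu)*log(1-mu) = 0.05*log(0.05) = -0.149787.
A* = -0.048729 + -0.149787 = -0.1985

-0.1985


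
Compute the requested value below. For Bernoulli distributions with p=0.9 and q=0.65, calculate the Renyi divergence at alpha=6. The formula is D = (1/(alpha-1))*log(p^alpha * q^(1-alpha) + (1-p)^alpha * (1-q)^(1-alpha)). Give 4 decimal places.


Renyi divergence of order alpha between Bernoulli distributions:
D = (1/(alpha-1))*log(p^alpha * q^(1-alpha) + (1-p)^alpha * (1-q)^(1-alpha)).
alpha = 6, p = 0.9, q = 0.65.
p^alpha * q^(1-alpha) = 0.9^6 * 0.65^-5 = 4.58024.
(1-p)^alpha * (1-q)^(1-alpha) = 0.1^6 * 0.35^-5 = 0.00019.
sum = 4.58024 + 0.00019 = 4.580431.
D = (1/5)*log(4.580431) = 0.3044

0.3044


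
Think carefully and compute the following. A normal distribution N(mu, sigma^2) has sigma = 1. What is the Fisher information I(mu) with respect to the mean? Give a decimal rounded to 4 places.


The Fisher information for the mean of a normal distribution is I(mu) = 1/sigma^2.
sigma = 1, so sigma^2 = 1.
I(mu) = 1/1 = 1.0000

1.0000


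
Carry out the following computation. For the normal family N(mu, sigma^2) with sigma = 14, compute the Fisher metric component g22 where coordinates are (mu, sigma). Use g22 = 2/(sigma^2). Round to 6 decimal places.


For the 2-parameter normal family, the Fisher metric has:
  g11 = 1/sigma^2, g22 = 2/sigma^2.
sigma = 14, sigma^2 = 196.
g22 = 0.010204

0.010204


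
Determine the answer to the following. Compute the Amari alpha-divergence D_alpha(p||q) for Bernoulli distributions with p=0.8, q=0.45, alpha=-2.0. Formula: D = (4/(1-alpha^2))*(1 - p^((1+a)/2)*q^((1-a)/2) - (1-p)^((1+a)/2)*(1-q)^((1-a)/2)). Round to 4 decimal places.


Amari alpha-divergence:
D = (4/(1-alpha^2))*(1 - p^((1+a)/2)*q^((1-a)/2) - (1-p)^((1+a)/2)*(1-q)^((1-a)/2)).
alpha = -2.0, p = 0.8, q = 0.45.
e1 = (1+alpha)/2 = -0.5, e2 = (1-alpha)/2 = 1.5.
t1 = p^e1 * q^e2 = 0.8^-0.5 * 0.45^1.5 = 0.3375.
t2 = (1-p)^e1 * (1-q)^e2 = 0.2^-0.5 * 0.55^1.5 = 0.912072.
4/(1-alpha^2) = -1.333333.
D = -1.333333*(1 - 0.3375 - 0.912072) = 0.3328

0.3328


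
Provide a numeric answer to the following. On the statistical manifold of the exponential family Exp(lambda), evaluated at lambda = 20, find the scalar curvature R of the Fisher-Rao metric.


This family has a single free parameter, so its statistical manifold
is 1-dimensional. The Riemann curvature tensor of any 1-dimensional
Riemannian manifold vanishes identically, so R = 0.

0


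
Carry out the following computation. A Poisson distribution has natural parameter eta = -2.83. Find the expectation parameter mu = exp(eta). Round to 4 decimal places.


Expectation parameter for Poisson exponential family:
mu = exp(eta).
eta = -2.83.
mu = exp(-2.83) = 0.0590

0.0590


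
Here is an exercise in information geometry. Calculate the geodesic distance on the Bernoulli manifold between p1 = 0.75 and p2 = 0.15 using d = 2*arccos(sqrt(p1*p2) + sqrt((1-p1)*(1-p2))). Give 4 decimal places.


Geodesic distance on Bernoulli manifold:
d(p1,p2) = 2*arccos(sqrt(p1*p2) + sqrt((1-p1)*(1-p2))).
sqrt(p1*p2) = sqrt(0.75*0.15) = 0.33541.
sqrt((1-p1)*(1-p2)) = sqrt(0.25*0.85) = 0.460977.
arg = 0.33541 + 0.460977 = 0.796387.
d = 2*arccos(0.796387) = 1.2990

1.2990


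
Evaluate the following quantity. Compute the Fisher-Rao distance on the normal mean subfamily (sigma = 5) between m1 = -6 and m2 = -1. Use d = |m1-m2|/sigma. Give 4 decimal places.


On the fixed-variance normal subfamily, geodesic distance = |m1-m2|/sigma.
|-6 - -1| = 5.
sigma = 5.
d = 5/5 = 1.0000

1.0000


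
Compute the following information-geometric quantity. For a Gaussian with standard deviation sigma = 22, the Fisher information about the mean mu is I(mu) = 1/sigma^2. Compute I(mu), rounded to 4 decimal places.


The Fisher information for the mean of a normal distribution is I(mu) = 1/sigma^2.
sigma = 22, so sigma^2 = 484.
I(mu) = 1/484 = 0.0021

0.0021


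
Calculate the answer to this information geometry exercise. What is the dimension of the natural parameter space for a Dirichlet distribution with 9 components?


Exponential family dimension calculation:
Dirichlet with 9 components has 9 natural parameters.

9


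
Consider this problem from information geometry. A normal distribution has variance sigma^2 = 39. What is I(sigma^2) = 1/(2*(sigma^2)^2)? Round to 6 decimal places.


Fisher information for variance: I(sigma^2) = 1/(2*sigma^4).
sigma^2 = 39, so sigma^4 = 1521.
I = 1/(2*1521) = 1/3042 = 0.000329

0.000329


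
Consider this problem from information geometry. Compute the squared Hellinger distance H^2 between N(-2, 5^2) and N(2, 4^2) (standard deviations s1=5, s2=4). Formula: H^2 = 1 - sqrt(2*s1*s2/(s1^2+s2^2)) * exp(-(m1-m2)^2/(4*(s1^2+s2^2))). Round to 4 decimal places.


Squared Hellinger distance for Gaussians:
H^2 = 1 - sqrt(2*s1*s2/(s1^2+s2^2)) * exp(-(m1-m2)^2/(4*(s1^2+s2^2))).
s1^2 = 25, s2^2 = 16, s1^2+s2^2 = 41.
sqrt(2*5*4/(41)) = 0.98773.
(m1-m2)^2 = (-4)^2 = 16.
exp(-16/(4*41)) = exp(-0.097561) = 0.907047.
H^2 = 1 - 0.98773*0.907047 = 0.1041

0.1041


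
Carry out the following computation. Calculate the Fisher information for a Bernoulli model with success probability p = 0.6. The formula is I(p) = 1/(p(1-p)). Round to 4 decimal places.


For Bernoulli(p), Fisher information is I(p) = 1/(p*(1-p)).
p = 0.6, 1-p = 0.4.
p*(1-p) = 0.24.
I(p) = 1/0.24 = 4.1667

4.1667


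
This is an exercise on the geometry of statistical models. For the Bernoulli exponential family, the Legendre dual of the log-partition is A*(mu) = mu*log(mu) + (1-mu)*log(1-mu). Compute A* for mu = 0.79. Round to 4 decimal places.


Legendre transform for Bernoulli:
A*(mu) = mu*log(mu) + (1-mu)*log(1-mu).
mu = 0.79, 1-mu = 0.21.
mu*log(mu) = 0.79*log(0.79) = -0.186221.
(1-mu)*log(1-mu) = 0.21*log(0.21) = -0.327736.
A* = -0.186221 + -0.327736 = -0.5140

-0.5140


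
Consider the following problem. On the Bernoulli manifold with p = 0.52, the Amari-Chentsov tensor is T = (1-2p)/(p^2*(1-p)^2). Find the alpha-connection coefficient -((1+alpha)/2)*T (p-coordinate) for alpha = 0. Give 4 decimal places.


Skewness (Amari-Chentsov) tensor: T = (1-2p)/(p^2*(1-p)^2).
p = 0.52, 1-2p = -0.04, p^2 = 0.2704, (1-p)^2 = 0.2304.
T = -0.04/(0.2704 * 0.2304) = -0.642053.
In the p-coordinate, Gamma^(alpha) = Gamma^(0) - (alpha/2)*T with Gamma^(0) = (1/2)*g'(p) = -T/2,
so Gamma^(alpha) = -((1+alpha)/2)*T.
alpha = 0, -(1+alpha)/2 = -0.5.
Gamma = -0.5 * -0.642053 = 0.3210

0.3210


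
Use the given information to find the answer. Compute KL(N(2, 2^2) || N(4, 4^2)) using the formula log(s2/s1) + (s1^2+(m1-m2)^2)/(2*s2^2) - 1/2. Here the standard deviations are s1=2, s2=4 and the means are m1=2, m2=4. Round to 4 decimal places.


KL divergence between normal distributions:
KL = log(s2/s1) + (s1^2 + (m1-m2)^2)/(2*s2^2) - 1/2.
log(4/2) = 0.693147.
(2^2 + (2-4)^2)/(2*4^2) = (4 + 4)/32 = 0.25.
KL = 0.693147 + 0.25 - 0.5 = 0.4431

0.4431


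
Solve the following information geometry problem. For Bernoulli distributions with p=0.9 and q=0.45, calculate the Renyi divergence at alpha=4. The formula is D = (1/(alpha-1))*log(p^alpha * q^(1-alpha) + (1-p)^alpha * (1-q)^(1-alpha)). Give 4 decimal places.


Renyi divergence of order alpha between Bernoulli distributions:
D = (1/(alpha-1))*log(p^alpha * q^(1-alpha) + (1-p)^alpha * (1-q)^(1-alpha)).
alpha = 4, p = 0.9, q = 0.45.
p^alpha * q^(1-alpha) = 0.9^4 * 0.45^-3 = 7.2.
(1-p)^alpha * (1-q)^(1-alpha) = 0.1^4 * 0.55^-3 = 0.000601.
sum = 7.2 + 0.000601 = 7.200601.
D = (1/3)*log(7.200601) = 0.6581

0.6581


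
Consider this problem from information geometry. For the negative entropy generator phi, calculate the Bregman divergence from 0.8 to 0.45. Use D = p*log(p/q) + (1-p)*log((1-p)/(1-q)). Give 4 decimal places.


Bregman divergence with negative entropy generator:
D = p*log(p/q) + (1-p)*log((1-p)/(1-q)).
p = 0.8, q = 0.45.
p*log(p/q) = 0.8*log(0.8/0.45) = 0.460291.
(1-p)*log((1-p)/(1-q)) = 0.2*log(0.2/0.55) = -0.20232.
D = 0.460291 + -0.20232 = 0.2580

0.2580


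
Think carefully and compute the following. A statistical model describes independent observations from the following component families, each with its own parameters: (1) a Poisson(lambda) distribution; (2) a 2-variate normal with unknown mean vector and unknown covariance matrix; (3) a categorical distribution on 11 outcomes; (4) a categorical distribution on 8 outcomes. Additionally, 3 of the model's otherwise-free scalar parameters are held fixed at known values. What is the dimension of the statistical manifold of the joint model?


The dimension of a statistical manifold equals the number of free
(independent) real parameters of the model. For a product of independent
blocks the parameter counts add.
- Poisson (lambda): 1.
- 2-variate normal: 2 (mean) + 2*3/2 = 3 (symmetric covariance) = 5.
- categorical on 11 outcomes (probabilities sum to 1): 11-1 = 10.
- categorical on 8 outcomes (probabilities sum to 1): 8-1 = 7.
Total = 1 + 5 + 10 + 7 = 23.
3 parameter(s) fixed at known values: 23 - 3 = 20.
Dimension = 20

20


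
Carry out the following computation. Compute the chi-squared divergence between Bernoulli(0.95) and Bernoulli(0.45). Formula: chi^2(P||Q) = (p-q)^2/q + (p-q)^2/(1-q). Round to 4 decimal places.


Chi-squared divergence between Bernoulli distributions:
chi^2 = (p-q)^2/q + (p-q)^2/(1-q).
p = 0.95, q = 0.45, p-q = 0.5.
(p-q)^2 = 0.25.
term1 = 0.25/0.45 = 0.555556.
term2 = 0.25/0.55 = 0.454545.
chi^2 = 0.555556 + 0.454545 = 1.0101

1.0101


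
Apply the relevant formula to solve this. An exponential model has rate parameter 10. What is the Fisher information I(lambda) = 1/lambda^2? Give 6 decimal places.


Fisher information for exponential: I(lambda) = 1/lambda^2.
lambda = 10, lambda^2 = 100.
I = 1/100 = 0.010000

0.010000


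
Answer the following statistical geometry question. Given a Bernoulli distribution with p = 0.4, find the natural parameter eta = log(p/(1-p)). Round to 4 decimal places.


Natural parameter for Bernoulli: eta = log(p/(1-p)).
p = 0.4, 1-p = 0.6.
p/(1-p) = 0.666667.
eta = log(0.666667) = -0.4055

-0.4055


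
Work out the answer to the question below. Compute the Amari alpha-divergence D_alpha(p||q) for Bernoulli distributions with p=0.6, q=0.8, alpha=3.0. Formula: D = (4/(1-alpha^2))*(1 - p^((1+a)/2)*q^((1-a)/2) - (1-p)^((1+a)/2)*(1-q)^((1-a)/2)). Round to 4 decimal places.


Amari alpha-divergence:
D = (4/(1-alpha^2))*(1 - p^((1+a)/2)*q^((1-a)/2) - (1-p)^((1+a)/2)*(1-q)^((1-a)/2)).
alpha = 3.0, p = 0.6, q = 0.8.
e1 = (1+alpha)/2 = 2.0, e2 = (1-alpha)/2 = -1.0.
t1 = p^e1 * q^e2 = 0.6^2.0 * 0.8^-1.0 = 0.45.
t2 = (1-p)^e1 * (1-q)^e2 = 0.4^2.0 * 0.2^-1.0 = 0.8.
4/(1-alpha^2) = -0.5.
D = -0.5*(1 - 0.45 - 0.8) = 0.1250

0.1250


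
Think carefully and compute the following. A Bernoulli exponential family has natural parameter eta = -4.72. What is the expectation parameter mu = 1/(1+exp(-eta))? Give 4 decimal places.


Dual coordinate (expectation parameter) for Bernoulli:
mu = 1/(1+exp(-eta)).
eta = -4.72.
exp(-eta) = exp(4.72) = 112.168253.
mu = 1/(1+112.168253) = 0.0088

0.0088


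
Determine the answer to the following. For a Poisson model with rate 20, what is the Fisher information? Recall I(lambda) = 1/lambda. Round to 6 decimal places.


Fisher information for Poisson: I(lambda) = 1/lambda.
lambda = 20.
I(lambda) = 1/20 = 0.050000

0.050000


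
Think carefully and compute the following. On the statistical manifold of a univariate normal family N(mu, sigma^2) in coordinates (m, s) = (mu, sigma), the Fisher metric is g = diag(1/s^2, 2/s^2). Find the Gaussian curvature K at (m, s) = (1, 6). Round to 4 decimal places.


The metric has the form g = (A dm^2 + B ds^2)/s^2 with A = 1, B = 2.
Substitute u = sqrt(A/B)*m: g = B*(du^2 + ds^2)/s^2, i.e. B times the
Poincare upper half-plane metric, which has constant Gaussian curvature -1.
Scaling a 2D metric by a constant c divides the Gaussian curvature by c,
so K = -1/B = -1/(2) = -0.5000 everywhere (the point (m, s) = (1, 6) is irrelevant:
the curvature is constant).
The requested Gaussian curvature is K = -0.5000.

-0.5000


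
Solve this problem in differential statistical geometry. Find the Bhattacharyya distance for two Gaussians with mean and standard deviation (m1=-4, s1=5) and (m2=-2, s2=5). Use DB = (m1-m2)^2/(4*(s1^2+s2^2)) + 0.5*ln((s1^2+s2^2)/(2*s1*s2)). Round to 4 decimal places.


Bhattacharyya distance between two Gaussians:
DB = (m1-m2)^2/(4*(s1^2+s2^2)) + (1/2)*ln((s1^2+s2^2)/(2*s1*s2)).
(m1-m2)^2 = (-2)^2 = 4.
s1^2+s2^2 = 25 + 25 = 50.
term1 = 4/200 = 0.02.
term2 = 0.5*ln(50/50.0) = 0.0.
DB = 0.02 + 0.0 = 0.0200

0.0200


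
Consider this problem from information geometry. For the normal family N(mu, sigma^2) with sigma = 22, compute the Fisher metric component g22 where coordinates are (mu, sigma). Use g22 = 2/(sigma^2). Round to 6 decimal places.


For the 2-parameter normal family, the Fisher metric has:
  g11 = 1/sigma^2, g22 = 2/sigma^2.
sigma = 22, sigma^2 = 484.
g22 = 0.004132

0.004132


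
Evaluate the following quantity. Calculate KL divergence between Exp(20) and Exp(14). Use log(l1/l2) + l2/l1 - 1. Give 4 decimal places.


KL divergence for exponential family:
KL = log(l1/l2) + l2/l1 - 1.
log(20/14) = 0.356675.
14/20 = 0.7.
KL = 0.356675 + 0.7 - 1 = 0.0567

0.0567


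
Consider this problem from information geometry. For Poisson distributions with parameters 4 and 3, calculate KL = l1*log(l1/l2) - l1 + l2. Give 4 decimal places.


KL divergence for Poisson:
KL = l1*log(l1/l2) - l1 + l2.
l1 = 4, l2 = 3.
log(4/3) = 0.287682.
l1*log(l1/l2) = 4 * 0.287682 = 1.150728.
KL = 1.150728 - 4 + 3 = 0.1507

0.1507


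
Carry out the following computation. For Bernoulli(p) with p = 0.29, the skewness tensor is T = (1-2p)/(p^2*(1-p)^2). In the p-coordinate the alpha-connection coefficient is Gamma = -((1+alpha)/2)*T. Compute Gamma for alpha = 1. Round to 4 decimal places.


Skewness (Amari-Chentsov) tensor: T = (1-2p)/(p^2*(1-p)^2).
p = 0.29, 1-2p = 0.42, p^2 = 0.0841, (1-p)^2 = 0.5041.
T = 0.42/(0.0841 * 0.5041) = 9.906873.
In the p-coordinate, Gamma^(alpha) = Gamma^(0) - (alpha/2)*T with Gamma^(0) = (1/2)*g'(p) = -T/2,
so Gamma^(alpha) = -((1+alpha)/2)*T.
alpha = 1, -(1+alpha)/2 = -1.0.
Gamma = -1.0 * 9.906873 = -9.9069

-9.9069


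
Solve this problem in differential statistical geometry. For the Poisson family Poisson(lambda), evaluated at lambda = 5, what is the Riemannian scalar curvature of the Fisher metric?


This family has a single free parameter, so its statistical manifold
is 1-dimensional. The Riemann curvature tensor of any 1-dimensional
Riemannian manifold vanishes identically, so R = 0.

0


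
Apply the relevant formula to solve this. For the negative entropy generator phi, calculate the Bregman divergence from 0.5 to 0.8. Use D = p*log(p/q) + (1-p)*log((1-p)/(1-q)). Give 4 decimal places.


Bregman divergence with negative entropy generator:
D = p*log(p/q) + (1-p)*log((1-p)/(1-q)).
p = 0.5, q = 0.8.
p*log(p/q) = 0.5*log(0.5/0.8) = -0.235002.
(1-p)*log((1-p)/(1-q)) = 0.5*log(0.5/0.2) = 0.458145.
D = -0.235002 + 0.458145 = 0.2231

0.2231


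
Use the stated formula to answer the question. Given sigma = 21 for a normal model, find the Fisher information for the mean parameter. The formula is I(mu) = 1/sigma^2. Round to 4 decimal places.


The Fisher information for the mean of a normal distribution is I(mu) = 1/sigma^2.
sigma = 21, so sigma^2 = 441.
I(mu) = 1/441 = 0.0023

0.0023


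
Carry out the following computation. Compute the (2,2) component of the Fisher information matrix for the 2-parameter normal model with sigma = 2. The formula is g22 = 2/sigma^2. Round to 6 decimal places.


For the 2-parameter normal family, the Fisher metric has:
  g11 = 1/sigma^2, g22 = 2/sigma^2.
sigma = 2, sigma^2 = 4.
g22 = 0.500000

0.500000


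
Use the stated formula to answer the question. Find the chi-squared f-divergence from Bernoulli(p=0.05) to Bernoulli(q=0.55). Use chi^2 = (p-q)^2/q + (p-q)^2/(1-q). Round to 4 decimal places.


Chi-squared divergence between Bernoulli distributions:
chi^2 = (p-q)^2/q + (p-q)^2/(1-q).
p = 0.05, q = 0.55, p-q = -0.5.
(p-q)^2 = 0.25.
term1 = 0.25/0.55 = 0.454545.
term2 = 0.25/0.45 = 0.555556.
chi^2 = 0.454545 + 0.555556 = 1.0101

1.0101


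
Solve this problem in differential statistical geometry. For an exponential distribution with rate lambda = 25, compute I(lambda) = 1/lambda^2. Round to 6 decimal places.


Fisher information for exponential: I(lambda) = 1/lambda^2.
lambda = 25, lambda^2 = 625.
I = 1/625 = 0.001600

0.001600


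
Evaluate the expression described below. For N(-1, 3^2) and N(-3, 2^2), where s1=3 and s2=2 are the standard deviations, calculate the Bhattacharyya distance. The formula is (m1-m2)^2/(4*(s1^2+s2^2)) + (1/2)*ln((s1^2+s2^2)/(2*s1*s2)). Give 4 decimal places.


Bhattacharyya distance between two Gaussians:
DB = (m1-m2)^2/(4*(s1^2+s2^2)) + (1/2)*ln((s1^2+s2^2)/(2*s1*s2)).
(m1-m2)^2 = (2)^2 = 4.
s1^2+s2^2 = 9 + 4 = 13.
term1 = 4/52 = 0.076923.
term2 = 0.5*ln(13/12.0) = 0.040021.
DB = 0.076923 + 0.040021 = 0.1169

0.1169


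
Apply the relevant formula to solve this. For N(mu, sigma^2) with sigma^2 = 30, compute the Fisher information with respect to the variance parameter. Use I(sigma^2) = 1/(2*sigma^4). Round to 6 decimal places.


Fisher information for variance: I(sigma^2) = 1/(2*sigma^4).
sigma^2 = 30, so sigma^4 = 900.
I = 1/(2*900) = 1/1800 = 0.000556

0.000556


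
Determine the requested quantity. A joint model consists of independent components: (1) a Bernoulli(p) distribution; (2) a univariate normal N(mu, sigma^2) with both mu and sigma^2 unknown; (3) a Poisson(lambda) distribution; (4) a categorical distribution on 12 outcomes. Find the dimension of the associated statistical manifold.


The dimension of a statistical manifold equals the number of free
(independent) real parameters of the model. For a product of independent
blocks the parameter counts add.
- Bernoulli (p): 1.
- normal (mu, sigma^2): 2.
- Poisson (lambda): 1.
- categorical on 12 outcomes (probabilities sum to 1): 12-1 = 11.
Total = 1 + 2 + 1 + 11 = 15.
Dimension = 15

15


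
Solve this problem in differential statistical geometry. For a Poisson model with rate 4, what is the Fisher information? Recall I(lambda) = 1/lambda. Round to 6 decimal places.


Fisher information for Poisson: I(lambda) = 1/lambda.
lambda = 4.
I(lambda) = 1/4 = 0.250000

0.250000


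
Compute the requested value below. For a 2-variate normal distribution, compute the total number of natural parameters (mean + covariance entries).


Exponential family dimension calculation:
For 2-dim MVN: mean has 2 params, covariance has 2*3/2 = 3 unique entries.
Total dim = 2 + 3 = 5.

5


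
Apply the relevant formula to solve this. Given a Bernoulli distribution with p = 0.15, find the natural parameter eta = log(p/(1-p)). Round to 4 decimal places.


Natural parameter for Bernoulli: eta = log(p/(1-p)).
p = 0.15, 1-p = 0.85.
p/(1-p) = 0.176471.
eta = log(0.176471) = -1.7346

-1.7346


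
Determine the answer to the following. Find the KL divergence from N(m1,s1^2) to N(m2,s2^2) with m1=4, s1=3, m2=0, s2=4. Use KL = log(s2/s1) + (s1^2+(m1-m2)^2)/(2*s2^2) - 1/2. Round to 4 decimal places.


KL divergence between normal distributions:
KL = log(s2/s1) + (s1^2 + (m1-m2)^2)/(2*s2^2) - 1/2.
log(4/3) = 0.287682.
(3^2 + (4-0)^2)/(2*4^2) = (9 + 16)/32 = 0.78125.
KL = 0.287682 + 0.78125 - 0.5 = 0.5689

0.5689


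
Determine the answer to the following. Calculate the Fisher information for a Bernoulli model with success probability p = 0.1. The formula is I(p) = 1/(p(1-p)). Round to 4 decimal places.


For Bernoulli(p), Fisher information is I(p) = 1/(p*(1-p)).
p = 0.1, 1-p = 0.9.
p*(1-p) = 0.09.
I(p) = 1/0.09 = 11.1111

11.1111


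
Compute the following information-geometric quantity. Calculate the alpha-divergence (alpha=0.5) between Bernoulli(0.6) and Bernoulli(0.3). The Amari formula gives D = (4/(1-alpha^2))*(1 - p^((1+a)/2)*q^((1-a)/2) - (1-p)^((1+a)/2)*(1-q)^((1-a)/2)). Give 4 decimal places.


Amari alpha-divergence:
D = (4/(1-alpha^2))*(1 - p^((1+a)/2)*q^((1-a)/2) - (1-p)^((1+a)/2)*(1-q)^((1-a)/2)).
alpha = 0.5, p = 0.6, q = 0.3.
e1 = (1+alpha)/2 = 0.75, e2 = (1-alpha)/2 = 0.25.
t1 = p^e1 * q^e2 = 0.6^0.75 * 0.3^0.25 = 0.504538.
t2 = (1-p)^e1 * (1-q)^e2 = 0.4^0.75 * 0.7^0.25 = 0.460065.
4/(1-alpha^2) = 5.333333.
D = 5.333333*(1 - 0.504538 - 0.460065) = 0.1888

0.1888


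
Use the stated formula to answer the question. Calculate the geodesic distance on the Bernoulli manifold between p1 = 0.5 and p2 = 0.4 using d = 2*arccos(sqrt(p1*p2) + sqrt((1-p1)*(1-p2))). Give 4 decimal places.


Geodesic distance on Bernoulli manifold:
d(p1,p2) = 2*arccos(sqrt(p1*p2) + sqrt((1-p1)*(1-p2))).
sqrt(p1*p2) = sqrt(0.5*0.4) = 0.447214.
sqrt((1-p1)*(1-p2)) = sqrt(0.5*0.6) = 0.547723.
arg = 0.447214 + 0.547723 = 0.994936.
d = 2*arccos(0.994936) = 0.2014

0.2014


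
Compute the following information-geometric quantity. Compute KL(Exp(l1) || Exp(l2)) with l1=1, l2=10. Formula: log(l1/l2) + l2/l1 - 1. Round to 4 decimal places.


KL divergence for exponential family:
KL = log(l1/l2) + l2/l1 - 1.
log(1/10) = -2.302585.
10/1 = 10.0.
KL = -2.302585 + 10.0 - 1 = 6.6974

6.6974


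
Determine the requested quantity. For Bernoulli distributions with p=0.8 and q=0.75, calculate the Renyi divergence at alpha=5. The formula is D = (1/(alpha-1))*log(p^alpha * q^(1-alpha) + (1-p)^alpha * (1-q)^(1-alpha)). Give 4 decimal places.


Renyi divergence of order alpha between Bernoulli distributions:
D = (1/(alpha-1))*log(p^alpha * q^(1-alpha) + (1-p)^alpha * (1-q)^(1-alpha)).
alpha = 5, p = 0.8, q = 0.75.
p^alpha * q^(1-alpha) = 0.8^5 * 0.75^-4 = 1.035631.
(1-p)^alpha * (1-q)^(1-alpha) = 0.2^5 * 0.25^-4 = 0.08192.
sum = 1.035631 + 0.08192 = 1.117551.
D = (1/4)*log(1.117551) = 0.0278

0.0278


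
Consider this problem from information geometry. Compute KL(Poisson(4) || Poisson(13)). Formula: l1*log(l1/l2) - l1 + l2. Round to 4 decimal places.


KL divergence for Poisson:
KL = l1*log(l1/l2) - l1 + l2.
l1 = 4, l2 = 13.
log(4/13) = -1.178655.
l1*log(l1/l2) = 4 * -1.178655 = -4.71462.
KL = -4.71462 - 4 + 13 = 4.2854

4.2854


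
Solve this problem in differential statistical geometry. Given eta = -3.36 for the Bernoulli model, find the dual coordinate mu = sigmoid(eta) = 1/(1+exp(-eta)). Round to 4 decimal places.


Dual coordinate (expectation parameter) for Bernoulli:
mu = 1/(1+exp(-eta)).
eta = -3.36.
exp(-eta) = exp(3.36) = 28.789191.
mu = 1/(1+28.789191) = 0.0336

0.0336


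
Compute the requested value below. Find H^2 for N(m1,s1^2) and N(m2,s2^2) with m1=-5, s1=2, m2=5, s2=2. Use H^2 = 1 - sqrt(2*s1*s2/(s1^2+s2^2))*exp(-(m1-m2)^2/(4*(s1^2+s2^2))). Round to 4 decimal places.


Squared Hellinger distance for Gaussians:
H^2 = 1 - sqrt(2*s1*s2/(s1^2+s2^2)) * exp(-(m1-m2)^2/(4*(s1^2+s2^2))).
s1^2 = 4, s2^2 = 4, s1^2+s2^2 = 8.
sqrt(2*2*2/(8)) = 1.0.
(m1-m2)^2 = (-10)^2 = 100.
exp(-100/(4*8)) = exp(-3.125) = 0.043937.
H^2 = 1 - 1.0*0.043937 = 0.9561

0.9561


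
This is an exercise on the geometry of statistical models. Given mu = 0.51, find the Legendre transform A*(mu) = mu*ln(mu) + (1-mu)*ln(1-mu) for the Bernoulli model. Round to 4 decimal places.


Legendre transform for Bernoulli:
A*(mu) = mu*log(mu) + (1-mu)*log(1-mu).
mu = 0.51, 1-mu = 0.49.
mu*log(mu) = 0.51*log(0.51) = -0.343406.
(1-mu)*log(1-mu) = 0.49*log(0.49) = -0.349541.
A* = -0.343406 + -0.349541 = -0.6929

-0.6929


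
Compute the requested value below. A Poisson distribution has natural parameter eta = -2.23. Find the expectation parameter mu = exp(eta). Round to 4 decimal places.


Expectation parameter for Poisson exponential family:
mu = exp(eta).
eta = -2.23.
mu = exp(-2.23) = 0.1075

0.1075


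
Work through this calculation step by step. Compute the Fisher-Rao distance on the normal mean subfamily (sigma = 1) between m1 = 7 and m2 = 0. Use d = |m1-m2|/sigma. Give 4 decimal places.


On the fixed-variance normal subfamily, geodesic distance = |m1-m2|/sigma.
|7 - 0| = 7.
sigma = 1.
d = 7/1 = 7.0000

7.0000


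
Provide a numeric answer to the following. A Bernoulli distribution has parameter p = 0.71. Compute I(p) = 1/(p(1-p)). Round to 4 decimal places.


For Bernoulli(p), Fisher information is I(p) = 1/(p*(1-p)).
p = 0.71, 1-p = 0.29.
p*(1-p) = 0.2059.
I(p) = 1/0.2059 = 4.8567

4.8567


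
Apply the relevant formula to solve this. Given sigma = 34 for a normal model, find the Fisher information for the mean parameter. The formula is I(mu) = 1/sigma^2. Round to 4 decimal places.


The Fisher information for the mean of a normal distribution is I(mu) = 1/sigma^2.
sigma = 34, so sigma^2 = 1156.
I(mu) = 1/1156 = 0.0009

0.0009


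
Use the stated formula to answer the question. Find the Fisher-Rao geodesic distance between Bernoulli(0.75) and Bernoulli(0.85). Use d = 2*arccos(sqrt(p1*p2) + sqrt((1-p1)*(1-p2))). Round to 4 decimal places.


Geodesic distance on Bernoulli manifold:
d(p1,p2) = 2*arccos(sqrt(p1*p2) + sqrt((1-p1)*(1-p2))).
sqrt(p1*p2) = sqrt(0.75*0.85) = 0.798436.
sqrt((1-p1)*(1-p2)) = sqrt(0.25*0.15) = 0.193649.
arg = 0.798436 + 0.193649 = 0.992085.
d = 2*arccos(0.992085) = 0.2518

0.2518


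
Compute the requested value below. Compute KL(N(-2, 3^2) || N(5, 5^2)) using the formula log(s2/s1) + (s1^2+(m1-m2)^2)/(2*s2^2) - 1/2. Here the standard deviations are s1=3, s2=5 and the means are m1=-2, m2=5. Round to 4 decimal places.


KL divergence between normal distributions:
KL = log(s2/s1) + (s1^2 + (m1-m2)^2)/(2*s2^2) - 1/2.
log(5/3) = 0.510826.
(3^2 + (-2-5)^2)/(2*5^2) = (9 + 49)/50 = 1.16.
KL = 0.510826 + 1.16 - 0.5 = 1.1708

1.1708


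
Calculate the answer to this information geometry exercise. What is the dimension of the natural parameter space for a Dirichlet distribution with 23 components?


Exponential family dimension calculation:
Dirichlet with 23 components has 23 natural parameters.

23


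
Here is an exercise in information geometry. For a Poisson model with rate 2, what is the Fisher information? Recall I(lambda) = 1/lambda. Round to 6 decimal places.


Fisher information for Poisson: I(lambda) = 1/lambda.
lambda = 2.
I(lambda) = 1/2 = 0.500000

0.500000


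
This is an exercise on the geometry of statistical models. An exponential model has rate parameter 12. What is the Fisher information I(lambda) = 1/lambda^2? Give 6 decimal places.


Fisher information for exponential: I(lambda) = 1/lambda^2.
lambda = 12, lambda^2 = 144.
I = 1/144 = 0.006944

0.006944


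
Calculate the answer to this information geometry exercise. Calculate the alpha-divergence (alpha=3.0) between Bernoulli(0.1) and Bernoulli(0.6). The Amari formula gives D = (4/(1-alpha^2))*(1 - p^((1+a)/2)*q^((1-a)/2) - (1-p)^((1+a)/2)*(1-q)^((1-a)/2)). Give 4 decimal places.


Amari alpha-divergence:
D = (4/(1-alpha^2))*(1 - p^((1+a)/2)*q^((1-a)/2) - (1-p)^((1+a)/2)*(1-q)^((1-a)/2)).
alpha = 3.0, p = 0.1, q = 0.6.
e1 = (1+alpha)/2 = 2.0, e2 = (1-alpha)/2 = -1.0.
t1 = p^e1 * q^e2 = 0.1^2.0 * 0.6^-1.0 = 0.016667.
t2 = (1-p)^e1 * (1-q)^e2 = 0.9^2.0 * 0.4^-1.0 = 2.025.
4/(1-alpha^2) = -0.5.
D = -0.5*(1 - 0.016667 - 2.025) = 0.5208

0.5208


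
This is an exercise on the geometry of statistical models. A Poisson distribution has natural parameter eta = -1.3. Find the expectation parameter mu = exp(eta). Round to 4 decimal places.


Expectation parameter for Poisson exponential family:
mu = exp(eta).
eta = -1.3.
mu = exp(-1.3) = 0.2725

0.2725


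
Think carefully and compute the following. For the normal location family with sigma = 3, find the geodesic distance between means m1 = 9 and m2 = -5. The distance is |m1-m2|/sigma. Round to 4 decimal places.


On the fixed-variance normal subfamily, geodesic distance = |m1-m2|/sigma.
|9 - -5| = 14.
sigma = 3.
d = 14/3 = 4.6667

4.6667


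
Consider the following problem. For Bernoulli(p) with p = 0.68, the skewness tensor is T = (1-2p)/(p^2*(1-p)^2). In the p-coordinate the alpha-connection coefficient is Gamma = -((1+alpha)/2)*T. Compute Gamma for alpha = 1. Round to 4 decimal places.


Skewness (Amari-Chentsov) tensor: T = (1-2p)/(p^2*(1-p)^2).
p = 0.68, 1-2p = -0.36, p^2 = 0.4624, (1-p)^2 = 0.1024.
T = -0.36/(0.4624 * 0.1024) = -7.602995.
In the p-coordinate, Gamma^(alpha) = Gamma^(0) - (alpha/2)*T with Gamma^(0) = (1/2)*g'(p) = -T/2,
so Gamma^(alpha) = -((1+alpha)/2)*T.
alpha = 1, -(1+alpha)/2 = -1.0.
Gamma = -1.0 * -7.602995 = 7.6030

7.6030


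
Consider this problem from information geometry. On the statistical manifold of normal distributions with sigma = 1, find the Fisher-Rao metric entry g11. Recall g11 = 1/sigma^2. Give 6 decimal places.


For the 2-parameter normal family, the Fisher metric has:
  g11 = 1/sigma^2, g22 = 2/sigma^2.
sigma = 1, sigma^2 = 1.
g11 = 1.000000

1.000000


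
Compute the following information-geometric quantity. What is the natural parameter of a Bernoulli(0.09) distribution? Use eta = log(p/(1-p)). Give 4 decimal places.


Natural parameter for Bernoulli: eta = log(p/(1-p)).
p = 0.09, 1-p = 0.91.
p/(1-p) = 0.098901.
eta = log(0.098901) = -2.3136

-2.3136


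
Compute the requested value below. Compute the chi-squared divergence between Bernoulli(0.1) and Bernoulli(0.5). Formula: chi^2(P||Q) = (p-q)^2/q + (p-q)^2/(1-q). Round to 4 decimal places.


Chi-squared divergence between Bernoulli distributions:
chi^2 = (p-q)^2/q + (p-q)^2/(1-q).
p = 0.1, q = 0.5, p-q = -0.4.
(p-q)^2 = 0.16.
term1 = 0.16/0.5 = 0.32.
term2 = 0.16/0.5 = 0.32.
chi^2 = 0.32 + 0.32 = 0.6400

0.6400


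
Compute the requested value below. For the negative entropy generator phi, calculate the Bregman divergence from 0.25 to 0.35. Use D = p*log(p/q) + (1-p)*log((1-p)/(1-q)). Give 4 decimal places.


Bregman divergence with negative entropy generator:
D = p*log(p/q) + (1-p)*log((1-p)/(1-q)).
p = 0.25, q = 0.35.
p*log(p/q) = 0.25*log(0.25/0.35) = -0.084118.
(1-p)*log((1-p)/(1-q)) = 0.75*log(0.75/0.65) = 0.107326.
D = -0.084118 + 0.107326 = 0.0232

0.0232


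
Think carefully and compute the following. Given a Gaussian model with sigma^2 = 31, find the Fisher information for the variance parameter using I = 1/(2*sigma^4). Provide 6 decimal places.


Fisher information for variance: I(sigma^2) = 1/(2*sigma^4).
sigma^2 = 31, so sigma^4 = 961.
I = 1/(2*961) = 1/1922 = 0.000520

0.000520


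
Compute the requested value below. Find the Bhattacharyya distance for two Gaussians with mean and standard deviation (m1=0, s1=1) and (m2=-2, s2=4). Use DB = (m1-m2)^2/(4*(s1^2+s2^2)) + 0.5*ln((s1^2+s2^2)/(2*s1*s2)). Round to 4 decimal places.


Bhattacharyya distance between two Gaussians:
DB = (m1-m2)^2/(4*(s1^2+s2^2)) + (1/2)*ln((s1^2+s2^2)/(2*s1*s2)).
(m1-m2)^2 = (2)^2 = 4.
s1^2+s2^2 = 1 + 16 = 17.
term1 = 4/68 = 0.058824.
term2 = 0.5*ln(17/8.0) = 0.376886.
DB = 0.058824 + 0.376886 = 0.4357

0.4357


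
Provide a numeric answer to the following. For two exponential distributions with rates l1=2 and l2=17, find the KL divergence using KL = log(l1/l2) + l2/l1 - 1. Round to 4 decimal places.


KL divergence for exponential family:
KL = log(l1/l2) + l2/l1 - 1.
log(2/17) = -2.140066.
17/2 = 8.5.
KL = -2.140066 + 8.5 - 1 = 5.3599

5.3599


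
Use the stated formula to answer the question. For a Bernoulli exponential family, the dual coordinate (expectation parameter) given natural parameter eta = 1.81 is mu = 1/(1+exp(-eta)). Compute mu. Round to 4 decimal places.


Dual coordinate (expectation parameter) for Bernoulli:
mu = 1/(1+exp(-eta)).
eta = 1.81.
exp(-eta) = exp(-1.81) = 0.163654.
mu = 1/(1+0.163654) = 0.8594

0.8594


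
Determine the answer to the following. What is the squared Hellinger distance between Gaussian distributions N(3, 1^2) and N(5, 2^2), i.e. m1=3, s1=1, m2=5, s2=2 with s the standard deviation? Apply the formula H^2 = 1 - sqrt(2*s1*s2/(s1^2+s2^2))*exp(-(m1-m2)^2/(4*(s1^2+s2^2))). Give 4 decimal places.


Squared Hellinger distance for Gaussians:
H^2 = 1 - sqrt(2*s1*s2/(s1^2+s2^2)) * exp(-(m1-m2)^2/(4*(s1^2+s2^2))).
s1^2 = 1, s2^2 = 4, s1^2+s2^2 = 5.
sqrt(2*1*2/(5)) = 0.894427.
(m1-m2)^2 = (-2)^2 = 4.
exp(-4/(4*5)) = exp(-0.2) = 0.818731.
H^2 = 1 - 0.894427*0.818731 = 0.2677

0.2677


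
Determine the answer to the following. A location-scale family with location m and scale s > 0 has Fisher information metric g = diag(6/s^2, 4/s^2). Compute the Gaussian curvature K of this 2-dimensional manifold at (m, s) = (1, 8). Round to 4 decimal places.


The metric has the form g = (A dm^2 + B ds^2)/s^2 with A = 6, B = 4.
Substitute u = sqrt(A/B)*m: g = B*(du^2 + ds^2)/s^2, i.e. B times the
Poincare upper half-plane metric, which has constant Gaussian curvature -1.
Scaling a 2D metric by a constant c divides the Gaussian curvature by c,
so K = -1/B = -1/(4) = -0.2500 everywhere (the point (m, s) = (1, 8) is irrelevant:
the curvature is constant).
The requested Gaussian curvature is K = -0.2500.

-0.2500


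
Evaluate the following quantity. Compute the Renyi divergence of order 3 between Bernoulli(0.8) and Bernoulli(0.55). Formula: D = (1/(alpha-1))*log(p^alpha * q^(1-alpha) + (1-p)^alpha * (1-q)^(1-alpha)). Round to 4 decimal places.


Renyi divergence of order alpha between Bernoulli distributions:
D = (1/(alpha-1))*log(p^alpha * q^(1-alpha) + (1-p)^alpha * (1-q)^(1-alpha)).
alpha = 3, p = 0.8, q = 0.55.
p^alpha * q^(1-alpha) = 0.8^3 * 0.55^-2 = 1.692562.
(1-p)^alpha * (1-q)^(1-alpha) = 0.2^3 * 0.45^-2 = 0.039506.
sum = 1.692562 + 0.039506 = 1.732068.
D = (1/2)*log(1.732068) = 0.2747

0.2747


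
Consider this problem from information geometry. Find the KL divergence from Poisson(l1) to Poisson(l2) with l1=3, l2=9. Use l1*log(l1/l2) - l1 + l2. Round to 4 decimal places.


KL divergence for Poisson:
KL = l1*log(l1/l2) - l1 + l2.
l1 = 3, l2 = 9.
log(3/9) = -1.098612.
l1*log(l1/l2) = 3 * -1.098612 = -3.295837.
KL = -3.295837 - 3 + 9 = 2.7042

2.7042


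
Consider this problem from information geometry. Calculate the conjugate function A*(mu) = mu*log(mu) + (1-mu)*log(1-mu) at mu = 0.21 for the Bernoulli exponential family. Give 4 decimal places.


Legendre transform for Bernoulli:
A*(mu) = mu*log(mu) + (1-mu)*log(1-mu).
mu = 0.21, 1-mu = 0.79.
mu*log(mu) = 0.21*log(0.21) = -0.327736.
(1-mu)*log(1-mu) = 0.79*log(0.79) = -0.186221.
A* = -0.327736 + -0.186221 = -0.5140

-0.5140


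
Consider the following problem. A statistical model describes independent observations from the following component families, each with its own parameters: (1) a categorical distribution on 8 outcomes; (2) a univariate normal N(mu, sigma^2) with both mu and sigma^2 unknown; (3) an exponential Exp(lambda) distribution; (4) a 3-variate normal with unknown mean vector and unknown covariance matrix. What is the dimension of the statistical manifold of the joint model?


The dimension of a statistical manifold equals the number of free
(independent) real parameters of the model. For a product of independent
blocks the parameter counts add.
- categorical on 8 outcomes (probabilities sum to 1): 8-1 = 7.
- normal (mu, sigma^2): 2.
- exponential (lambda): 1.
- 3-variate normal: 3 (mean) + 3*4/2 = 6 (symmetric covariance) = 9.
Total = 7 + 2 + 1 + 9 = 19.
Dimension = 19

19


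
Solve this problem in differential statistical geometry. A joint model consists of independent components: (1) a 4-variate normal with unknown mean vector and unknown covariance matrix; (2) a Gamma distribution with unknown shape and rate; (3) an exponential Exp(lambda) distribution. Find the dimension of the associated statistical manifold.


The dimension of a statistical manifold equals the number of free
(independent) real parameters of the model. For a product of independent
blocks the parameter counts add.
- 4-variate normal: 4 (mean) + 4*5/2 = 10 (symmetric covariance) = 14.
- Gamma (shape, rate): 2.
- exponential (lambda): 1.
Total = 14 + 2 + 1 = 17.
Dimension = 17

17


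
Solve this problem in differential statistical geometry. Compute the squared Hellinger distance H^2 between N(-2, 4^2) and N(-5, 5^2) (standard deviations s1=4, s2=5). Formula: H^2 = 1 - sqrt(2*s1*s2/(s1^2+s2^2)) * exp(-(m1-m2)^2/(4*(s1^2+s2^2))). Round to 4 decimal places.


Squared Hellinger distance for Gaussians:
H^2 = 1 - sqrt(2*s1*s2/(s1^2+s2^2)) * exp(-(m1-m2)^2/(4*(s1^2+s2^2))).
s1^2 = 16, s2^2 = 25, s1^2+s2^2 = 41.
sqrt(2*4*5/(41)) = 0.98773.
(m1-m2)^2 = (3)^2 = 9.
exp(-9/(4*41)) = exp(-0.054878) = 0.946601.
H^2 = 1 - 0.98773*0.946601 = 0.0650

0.0650


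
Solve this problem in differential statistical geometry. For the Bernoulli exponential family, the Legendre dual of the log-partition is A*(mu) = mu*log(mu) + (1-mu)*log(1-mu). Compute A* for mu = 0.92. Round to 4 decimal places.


Legendre transform for Bernoulli:
A*(mu) = mu*log(mu) + (1-mu)*log(1-mu).
mu = 0.92, 1-mu = 0.08.
mu*log(mu) = 0.92*log(0.92) = -0.076711.
(1-mu)*log(1-mu) = 0.08*log(0.08) = -0.202058.
A* = -0.076711 + -0.202058 = -0.2788

-0.2788


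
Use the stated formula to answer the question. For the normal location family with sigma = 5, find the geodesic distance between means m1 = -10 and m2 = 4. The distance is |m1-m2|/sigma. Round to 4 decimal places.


On the fixed-variance normal subfamily, geodesic distance = |m1-m2|/sigma.
|-10 - 4| = 14.
sigma = 5.
d = 14/5 = 2.8000

2.8000


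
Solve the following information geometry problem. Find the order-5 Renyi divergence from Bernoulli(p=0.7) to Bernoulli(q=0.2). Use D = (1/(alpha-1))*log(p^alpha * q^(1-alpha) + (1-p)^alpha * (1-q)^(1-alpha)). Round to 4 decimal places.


Renyi divergence of order alpha between Bernoulli distributions:
D = (1/(alpha-1))*log(p^alpha * q^(1-alpha) + (1-p)^alpha * (1-q)^(1-alpha)).
alpha = 5, p = 0.7, q = 0.2.
p^alpha * q^(1-alpha) = 0.7^5 * 0.2^-4 = 105.04375.
(1-p)^alpha * (1-q)^(1-alpha) = 0.3^5 * 0.8^-4 = 0.005933.
sum = 105.04375 + 0.005933 = 105.049683.
D = (1/4)*log(105.049683) = 1.1636

1.1636


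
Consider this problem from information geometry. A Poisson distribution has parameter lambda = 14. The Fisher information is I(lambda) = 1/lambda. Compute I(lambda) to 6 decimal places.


Fisher information for Poisson: I(lambda) = 1/lambda.
lambda = 14.
I(lambda) = 1/14 = 0.071429

0.071429


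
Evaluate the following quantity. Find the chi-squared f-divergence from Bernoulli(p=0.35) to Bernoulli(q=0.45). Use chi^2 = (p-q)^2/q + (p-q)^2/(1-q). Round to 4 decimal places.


Chi-squared divergence between Bernoulli distributions:
chi^2 = (p-q)^2/q + (p-q)^2/(1-q).
p = 0.35, q = 0.45, p-q = -0.1.
(p-q)^2 = 0.01.
term1 = 0.01/0.45 = 0.022222.
term2 = 0.01/0.55 = 0.018182.
chi^2 = 0.022222 + 0.018182 = 0.0404

0.0404


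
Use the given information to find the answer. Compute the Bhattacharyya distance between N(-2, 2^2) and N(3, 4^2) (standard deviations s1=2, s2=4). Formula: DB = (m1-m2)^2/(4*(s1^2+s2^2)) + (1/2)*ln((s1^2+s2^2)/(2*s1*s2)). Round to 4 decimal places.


Bhattacharyya distance between two Gaussians:
DB = (m1-m2)^2/(4*(s1^2+s2^2)) + (1/2)*ln((s1^2+s2^2)/(2*s1*s2)).
(m1-m2)^2 = (-5)^2 = 25.
s1^2+s2^2 = 4 + 16 = 20.
term1 = 25/80 = 0.3125.
term2 = 0.5*ln(20/16.0) = 0.111572.
DB = 0.3125 + 0.111572 = 0.4241

0.4241


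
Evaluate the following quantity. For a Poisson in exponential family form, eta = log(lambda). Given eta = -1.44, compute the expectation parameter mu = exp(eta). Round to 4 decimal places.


Expectation parameter for Poisson exponential family:
mu = exp(eta).
eta = -1.44.
mu = exp(-1.44) = 0.2369

0.2369
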